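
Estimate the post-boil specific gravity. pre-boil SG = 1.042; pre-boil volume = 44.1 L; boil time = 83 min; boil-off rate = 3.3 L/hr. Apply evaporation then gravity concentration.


V_post = V_pre − rate·(t/60);  SG_post = 1 + (SG_pre−1)·V_pre/V_post
V_post = 44.1 − 3.3·(83/60) = 39.5350
SG_post = 1 + (1.042 − 1)·44.1/39.5350

1.0468


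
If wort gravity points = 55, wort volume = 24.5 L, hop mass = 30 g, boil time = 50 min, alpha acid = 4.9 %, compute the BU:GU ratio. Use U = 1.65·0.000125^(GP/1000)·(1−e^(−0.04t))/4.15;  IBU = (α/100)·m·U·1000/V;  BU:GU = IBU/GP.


U = 1.65·0.000125^(55/1000)·(1−e^(−0.04·50))/4.15 = 0.2097
IBU = (4.9/100)·30·0.2097·1000/24.5 = 12.5824
BU:GU = 12.5824/55

0.2288


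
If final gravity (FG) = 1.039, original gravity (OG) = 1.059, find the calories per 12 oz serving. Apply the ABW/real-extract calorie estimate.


ABW = (OG−FG)·131.25·0.79/FG;  °P = 259 − 259/SG (for OG→OE and FG→AE);  RE = 0.1808·OE + 0.8192·AE;  Cal = (6.9·ABW + 4·(RE−0.1))·FG·3.55
ABW = (1.059 − 1.039)·131.25·0.79/1.039 = 1.9959
OE = 259 − 259/1.059 = 14.4297 °P
AE = 259 − 259/1.039 = 9.7218 °P
RE = 0.1808·14.4297 + 0.8192·9.7218 = 10.5730 °P
Cal = (6.9·1.9959 + 4·(10.5730−0.1))·1.039·3.55

205.3133 kcal


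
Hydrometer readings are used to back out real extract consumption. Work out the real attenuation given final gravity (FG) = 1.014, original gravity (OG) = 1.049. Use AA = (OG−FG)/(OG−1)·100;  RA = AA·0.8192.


AA = (1.049 − 1.014)/(1.049 − 1)·100 = 71.4286
RA = 71.4286·0.8192

58.5143 %


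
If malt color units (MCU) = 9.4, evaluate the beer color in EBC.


SRM = 1.4922·MCU^0.6859;  EBC = SRM·1.97
SRM = 1.4922·9.4^0.6859 = 6.9390
EBC = 6.9390·1.97

13.6698 EBC


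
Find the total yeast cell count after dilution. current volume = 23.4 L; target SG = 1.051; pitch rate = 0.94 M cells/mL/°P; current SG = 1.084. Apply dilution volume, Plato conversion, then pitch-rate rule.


V_w = V·((SG_c−1)/(SG_t−1)−1);  °P = 259 − 259/SG_t;  cells = rate·(V+V_w)·°P
V_w = 23.4·((1.084−1)/(1.051−1)−1) = 15.1412
V_final = 23.4 + 15.1412 = 38.5412
°P = 259 − 259/1.051 = 12.5680
cells = 0.94·38.5412·12.5680

455.3235 billion cells


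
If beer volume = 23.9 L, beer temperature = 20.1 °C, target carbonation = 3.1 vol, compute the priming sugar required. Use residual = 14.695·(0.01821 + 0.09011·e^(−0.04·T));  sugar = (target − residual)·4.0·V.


residual = 14.695·(0.01821 + 0.09011·e^(−0.04·20.1)) = 0.8602
sugar = (3.1 − 0.8602)·4.0·23.9

214.1242 g


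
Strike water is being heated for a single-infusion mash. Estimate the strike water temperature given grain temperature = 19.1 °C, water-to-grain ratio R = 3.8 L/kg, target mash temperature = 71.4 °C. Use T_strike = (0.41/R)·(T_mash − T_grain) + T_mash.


T_strike = (0.41/3.8)·(71.4 − 19.1) + 71.4

77.0429 °C


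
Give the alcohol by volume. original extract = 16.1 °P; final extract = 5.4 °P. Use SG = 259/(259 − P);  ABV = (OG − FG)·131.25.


OG = 259/(259 − 16.1) = 1.0663
FG = 259/(259 − 5.4) = 1.0213
ABV = (1.0663 − 1.0213)·131.25

5.9048 % ABV


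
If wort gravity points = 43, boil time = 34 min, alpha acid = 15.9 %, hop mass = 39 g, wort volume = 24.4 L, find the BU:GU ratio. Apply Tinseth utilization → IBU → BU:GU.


U = 1.65·0.000125^(GP/1000)·(1−e^(−0.04t))/4.15;  IBU = (α/100)·m·U·1000/V;  BU:GU = IBU/GP
U = 1.65·0.000125^(43/1000)·(1−e^(−0.04·34))/4.15 = 0.2008
IBU = (15.9/100)·39·0.2008·1000/24.4 = 51.0343
BU:GU = 51.0343/43

1.1868


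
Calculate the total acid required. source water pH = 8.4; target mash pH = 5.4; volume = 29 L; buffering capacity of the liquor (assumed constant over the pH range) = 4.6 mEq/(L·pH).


acid = buffering capacity · (pH_source − pH_target) · V
acid = 4.6 · (8.4 − 5.4) · 29

400.2000 mEq


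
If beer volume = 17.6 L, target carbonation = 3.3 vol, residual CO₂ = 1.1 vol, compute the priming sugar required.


sugar = (target − residual)·4.0·V
sugar = (3.3 − 1.1)·4.0·17.6

154.8800 g


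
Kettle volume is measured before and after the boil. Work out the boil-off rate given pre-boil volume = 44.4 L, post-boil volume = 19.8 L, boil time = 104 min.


rate = (V_pre − V_post) / (t_min/60)
rate = (44.4 − 19.8) / (104/60)

14.1923 L/hr


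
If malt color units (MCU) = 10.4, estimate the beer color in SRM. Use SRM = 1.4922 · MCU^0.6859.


SRM = 1.4922 · 10.4^0.6859

7.4372 SRM


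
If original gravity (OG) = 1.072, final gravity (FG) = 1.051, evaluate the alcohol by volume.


ABV = (OG − FG) · 131.25
ABV = (1.072 − 1.051) · 131.25

2.7563 % ABV


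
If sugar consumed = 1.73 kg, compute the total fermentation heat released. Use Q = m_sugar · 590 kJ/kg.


Q = 1.73 · 590

1020.7000 kJ


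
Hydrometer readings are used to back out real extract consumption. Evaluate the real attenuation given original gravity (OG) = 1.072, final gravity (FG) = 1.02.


AA = (OG−FG)/(OG−1)·100;  RA = AA·0.8192
AA = (1.072 − 1.02)/(1.072 − 1)·100 = 72.2222
RA = 72.2222·0.8192

59.1644 %


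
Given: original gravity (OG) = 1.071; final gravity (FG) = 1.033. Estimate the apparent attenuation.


AA = (OG − FG)/(OG − 1) · 100
AA = (1.071 − 1.033)/(1.071 − 1) · 100

53.5211 %


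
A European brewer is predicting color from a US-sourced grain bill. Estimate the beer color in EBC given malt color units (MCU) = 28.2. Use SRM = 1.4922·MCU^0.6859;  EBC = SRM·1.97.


SRM = 1.4922·28.2^0.6859 = 14.7419
EBC = 14.7419·1.97

29.0415 EBC


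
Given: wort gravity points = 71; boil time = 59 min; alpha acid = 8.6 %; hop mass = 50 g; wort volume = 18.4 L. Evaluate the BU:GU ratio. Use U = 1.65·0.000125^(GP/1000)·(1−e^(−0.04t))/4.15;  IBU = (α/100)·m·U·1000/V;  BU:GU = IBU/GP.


U = 1.65·0.000125^(71/1000)·(1−e^(−0.04·59))/4.15 = 0.1902
IBU = (8.6/100)·50·0.1902·1000/18.4 = 44.4523
BU:GU = 44.4523/71

0.6261


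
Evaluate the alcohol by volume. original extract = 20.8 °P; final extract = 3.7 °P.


SG = 259/(259 − P);  ABV = (OG − FG)·131.25
OG = 259/(259 − 20.8) = 1.0873
FG = 259/(259 − 3.7) = 1.0145
ABV = (1.0873 − 1.0145)·131.25

9.5588 % ABV


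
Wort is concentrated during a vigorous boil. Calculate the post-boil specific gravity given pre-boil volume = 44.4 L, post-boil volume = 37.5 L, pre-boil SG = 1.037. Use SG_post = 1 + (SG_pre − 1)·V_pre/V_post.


pts_pre = (1.037 − 1)·1000 = 37.0000
pts_post = 37.0000·44.4/37.5 = 43.8080
SG_post = 1 + 43.8080/1000

1.0438


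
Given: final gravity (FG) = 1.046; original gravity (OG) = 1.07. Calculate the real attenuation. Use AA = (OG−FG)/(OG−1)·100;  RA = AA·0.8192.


AA = (1.07 − 1.046)/(1.07 − 1)·100 = 34.2857
RA = 34.2857·0.8192

28.0869 %


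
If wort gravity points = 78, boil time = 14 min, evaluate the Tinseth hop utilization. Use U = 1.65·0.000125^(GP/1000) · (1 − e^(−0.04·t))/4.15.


bigness = 1.65·0.000125^(78/1000) = 0.8185
boil_factor = (1 − e^(−0.04·14))/4.15 = 0.1033
U = 0.8185 · 0.1033

0.0846


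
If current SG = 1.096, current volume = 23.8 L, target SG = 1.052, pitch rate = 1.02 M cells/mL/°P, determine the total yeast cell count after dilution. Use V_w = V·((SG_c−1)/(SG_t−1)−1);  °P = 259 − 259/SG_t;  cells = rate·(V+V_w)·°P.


V_w = 23.8·((1.096−1)/(1.052−1)−1) = 20.1385
V_final = 23.8 + 20.1385 = 43.9385
°P = 259 − 259/1.052 = 12.8023
cells = 1.02·43.9385·12.8023

573.7628 billion cells


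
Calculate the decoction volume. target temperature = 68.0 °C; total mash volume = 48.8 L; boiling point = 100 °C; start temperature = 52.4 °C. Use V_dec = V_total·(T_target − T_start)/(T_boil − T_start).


V_dec = 48.8·(68.0 − 52.4)/(100 − 52.4)

15.9933 L


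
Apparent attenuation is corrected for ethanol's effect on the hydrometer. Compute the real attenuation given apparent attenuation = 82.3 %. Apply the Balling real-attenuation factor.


RA = AA · 0.8192
RA = 82.3 · 0.8192

67.4202 %


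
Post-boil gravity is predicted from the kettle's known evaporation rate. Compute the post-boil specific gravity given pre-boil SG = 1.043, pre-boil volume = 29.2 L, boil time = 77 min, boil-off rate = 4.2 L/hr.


V_post = V_pre − rate·(t/60);  SG_post = 1 + (SG_pre−1)·V_pre/V_post
V_post = 29.2 − 4.2·(77/60) = 23.8100
SG_post = 1 + (1.043 − 1)·29.2/23.8100

1.0527


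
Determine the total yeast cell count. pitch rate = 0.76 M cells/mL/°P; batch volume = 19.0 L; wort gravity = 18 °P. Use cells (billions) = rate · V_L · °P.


cells = 0.76 · 19.0 · 18

259.9200 billion cells


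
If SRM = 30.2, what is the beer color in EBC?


EBC = SRM · 1.97
EBC = 30.2 · 1.97

59.4940 EBC


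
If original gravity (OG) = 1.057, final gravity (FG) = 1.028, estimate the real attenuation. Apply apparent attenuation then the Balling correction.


AA = (OG−FG)/(OG−1)·100;  RA = AA·0.8192
AA = (1.057 − 1.028)/(1.057 − 1)·100 = 50.8772
RA = 50.8772·0.8192

41.6786 %


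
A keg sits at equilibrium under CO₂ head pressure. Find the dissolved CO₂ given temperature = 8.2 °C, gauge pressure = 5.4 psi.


vols = (P + 14.695)·(0.01821 + 0.09011·e^(−0.04·T))
vols = (5.4 + 14.695)·(0.01821 + 0.09011·e^(−0.04·8.2))

1.6703 volumes


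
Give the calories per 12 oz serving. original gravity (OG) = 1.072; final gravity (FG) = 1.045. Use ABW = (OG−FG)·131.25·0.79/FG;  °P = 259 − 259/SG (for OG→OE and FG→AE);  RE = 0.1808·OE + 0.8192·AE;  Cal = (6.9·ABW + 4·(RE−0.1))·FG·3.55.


ABW = (1.072 − 1.045)·131.25·0.79/1.045 = 2.6790
OE = 259 − 259/1.072 = 17.3955 °P
AE = 259 − 259/1.045 = 11.1531 °P
RE = 0.1808·17.3955 + 0.8192·11.1531 = 12.2817 °P
Cal = (6.9·2.6790 + 4·(12.2817−0.1))·1.045·3.55

249.3401 kcal


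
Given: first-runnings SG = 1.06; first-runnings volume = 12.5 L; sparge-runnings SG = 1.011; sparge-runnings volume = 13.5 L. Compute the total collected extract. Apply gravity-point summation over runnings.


total = Σ (SG_i − 1)·1000·V_i
first = (1.06 − 1)·1000·12.5 = 750.0000
sparge = (1.011 − 1)·1000·13.5 = 148.5000
total = 750.0000 + 148.5000

898.5000 gravity·L


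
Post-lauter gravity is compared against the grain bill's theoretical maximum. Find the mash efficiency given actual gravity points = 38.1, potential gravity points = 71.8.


efficiency = actual / potential × 100
efficiency = 38.1 / 71.8 × 100

53.0641 %


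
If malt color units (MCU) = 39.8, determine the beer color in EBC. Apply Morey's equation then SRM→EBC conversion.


SRM = 1.4922·MCU^0.6859;  EBC = SRM·1.97
SRM = 1.4922·39.8^0.6859 = 18.6718
EBC = 18.6718·1.97

36.7835 EBC


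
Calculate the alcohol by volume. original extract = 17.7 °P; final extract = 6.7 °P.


SG = 259/(259 − P);  ABV = (OG − FG)·131.25
OG = 259/(259 − 17.7) = 1.0734
FG = 259/(259 − 6.7) = 1.0266
ABV = (1.0734 − 1.0266)·131.25

6.1421 % ABV


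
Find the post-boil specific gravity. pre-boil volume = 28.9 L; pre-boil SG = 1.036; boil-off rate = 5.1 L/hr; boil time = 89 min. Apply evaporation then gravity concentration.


V_post = V_pre − rate·(t/60);  SG_post = 1 + (SG_pre−1)·V_pre/V_post
V_post = 28.9 − 5.1·(89/60) = 21.3350
SG_post = 1 + (1.036 − 1)·28.9/21.3350

1.0488


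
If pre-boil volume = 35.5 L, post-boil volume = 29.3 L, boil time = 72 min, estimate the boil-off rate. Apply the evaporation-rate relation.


rate = (V_pre − V_post) / (t_min/60)
rate = (35.5 − 29.3) / (72/60)

5.1667 L/hr


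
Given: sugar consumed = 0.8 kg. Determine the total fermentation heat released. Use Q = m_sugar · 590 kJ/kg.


Q = 0.8 · 590

472.0000 kJ


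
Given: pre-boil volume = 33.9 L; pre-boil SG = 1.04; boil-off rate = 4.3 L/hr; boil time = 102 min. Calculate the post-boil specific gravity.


V_post = V_pre − rate·(t/60);  SG_post = 1 + (SG_pre−1)·V_pre/V_post
V_post = 33.9 − 4.3·(102/60) = 26.5900
SG_post = 1 + (1.04 − 1)·33.9/26.5900

1.0510


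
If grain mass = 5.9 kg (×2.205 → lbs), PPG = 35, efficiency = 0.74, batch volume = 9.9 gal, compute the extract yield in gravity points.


points = lbs × PPG × eff / vol
lbs = 5.9 × 2.205 = 13.0095
points = 13.0095 × 35 × 0.74 / 9.9

34.0350 points


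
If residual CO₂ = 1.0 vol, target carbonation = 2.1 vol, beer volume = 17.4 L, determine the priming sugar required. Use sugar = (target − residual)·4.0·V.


sugar = (2.1 − 1.0)·4.0·17.4

76.5600 g


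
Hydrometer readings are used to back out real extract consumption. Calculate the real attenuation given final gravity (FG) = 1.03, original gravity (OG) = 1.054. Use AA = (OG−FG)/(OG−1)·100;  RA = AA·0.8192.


AA = (1.054 − 1.03)/(1.054 − 1)·100 = 44.4444
RA = 44.4444·0.8192

36.4089 %


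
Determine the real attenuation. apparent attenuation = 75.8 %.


RA = AA · 0.8192
RA = 75.8 · 0.8192

62.0954 %


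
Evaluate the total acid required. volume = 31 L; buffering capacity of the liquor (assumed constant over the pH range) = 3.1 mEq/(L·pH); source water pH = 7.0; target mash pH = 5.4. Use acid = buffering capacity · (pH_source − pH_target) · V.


acid = 3.1 · (7.0 − 5.4) · 31

153.7600 mEq


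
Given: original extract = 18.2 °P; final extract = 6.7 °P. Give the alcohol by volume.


SG = 259/(259 − P);  ABV = (OG − FG)·131.25
OG = 259/(259 − 18.2) = 1.0756
FG = 259/(259 − 6.7) = 1.0266
ABV = (1.0756 − 1.0266)·131.25

6.4346 % ABV


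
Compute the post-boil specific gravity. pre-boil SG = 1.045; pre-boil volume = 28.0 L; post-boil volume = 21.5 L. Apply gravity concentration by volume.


SG_post = 1 + (SG_pre − 1)·V_pre/V_post
pts_pre = (1.045 − 1)·1000 = 45.0000
pts_post = 45.0000·28.0/21.5 = 58.6047
SG_post = 1 + 58.6047/1000

1.0586


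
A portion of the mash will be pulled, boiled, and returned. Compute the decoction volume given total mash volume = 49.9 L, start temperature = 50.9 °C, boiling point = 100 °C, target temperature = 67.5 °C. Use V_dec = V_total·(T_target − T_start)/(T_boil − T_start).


V_dec = 49.9·(67.5 − 50.9)/(100 − 50.9)

16.8705 L


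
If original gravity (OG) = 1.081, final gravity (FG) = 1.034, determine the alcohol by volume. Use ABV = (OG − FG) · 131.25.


ABV = (1.081 − 1.034) · 131.25

6.1687 % ABV


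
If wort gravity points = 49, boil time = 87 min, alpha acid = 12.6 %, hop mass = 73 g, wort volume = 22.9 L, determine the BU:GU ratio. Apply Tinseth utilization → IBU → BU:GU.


U = 1.65·0.000125^(GP/1000)·(1−e^(−0.04t))/4.15;  IBU = (α/100)·m·U·1000/V;  BU:GU = IBU/GP
U = 1.65·0.000125^(49/1000)·(1−e^(−0.04·87))/4.15 = 0.2481
IBU = (12.6/100)·73·0.2481·1000/22.9 = 99.6443
BU:GU = 99.6443/49

2.0336


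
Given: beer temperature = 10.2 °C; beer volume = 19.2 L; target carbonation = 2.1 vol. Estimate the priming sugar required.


residual = 14.695·(0.01821 + 0.09011·e^(−0.04·T));  sugar = (target − residual)·4.0·V
residual = 14.695·(0.01821 + 0.09011·e^(−0.04·10.2)) = 1.1481
sugar = (2.1 − 1.1481)·4.0·19.2

73.1030 g


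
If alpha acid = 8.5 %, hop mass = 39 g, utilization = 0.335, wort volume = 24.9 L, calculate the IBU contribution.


IBU = (α/100)·mass·U·1000 / V
IBU = (8.5/100)·39·0.335·1000 / 24.9

44.5994 IBU


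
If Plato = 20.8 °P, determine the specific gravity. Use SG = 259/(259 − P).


SG = 259/(259 − 20.8)

1.0873


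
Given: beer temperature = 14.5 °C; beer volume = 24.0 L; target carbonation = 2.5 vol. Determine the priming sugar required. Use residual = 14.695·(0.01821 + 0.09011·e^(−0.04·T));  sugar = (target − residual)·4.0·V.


residual = 14.695·(0.01821 + 0.09011·e^(−0.04·14.5)) = 1.0090
sugar = (2.5 − 1.0090)·4.0·24.0

143.1365 g


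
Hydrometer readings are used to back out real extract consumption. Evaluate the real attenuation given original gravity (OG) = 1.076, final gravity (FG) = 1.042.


AA = (OG−FG)/(OG−1)·100;  RA = AA·0.8192
AA = (1.076 − 1.042)/(1.076 − 1)·100 = 44.7368
RA = 44.7368·0.8192

36.6484 %


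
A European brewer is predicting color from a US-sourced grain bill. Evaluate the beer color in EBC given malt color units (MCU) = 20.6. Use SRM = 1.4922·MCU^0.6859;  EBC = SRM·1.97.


SRM = 1.4922·20.6^0.6859 = 11.8853
EBC = 11.8853·1.97

23.4140 EBC


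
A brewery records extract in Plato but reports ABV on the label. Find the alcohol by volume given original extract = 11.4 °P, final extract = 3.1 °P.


SG = 259/(259 − P);  ABV = (OG − FG)·131.25
OG = 259/(259 − 11.4) = 1.0460
FG = 259/(259 − 3.1) = 1.0121
ABV = (1.0460 − 1.0121)·131.25

4.4530 % ABV


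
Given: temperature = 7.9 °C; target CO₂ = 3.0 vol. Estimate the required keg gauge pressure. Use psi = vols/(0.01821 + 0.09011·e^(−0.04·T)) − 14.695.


psi = 3.0/(0.01821 + 0.09011·e^(−0.04·7.9)) − 14.695

21.0595 psi


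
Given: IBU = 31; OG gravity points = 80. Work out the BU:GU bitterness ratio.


BU:GU = IBU / OG_points
BU:GU = 31 / 80

0.3875


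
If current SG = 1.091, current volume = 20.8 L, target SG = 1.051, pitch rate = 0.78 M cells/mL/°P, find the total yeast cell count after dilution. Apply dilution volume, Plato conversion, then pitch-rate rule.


V_w = V·((SG_c−1)/(SG_t−1)−1);  °P = 259 − 259/SG_t;  cells = rate·(V+V_w)·°P
V_w = 20.8·((1.091−1)/(1.051−1)−1) = 16.3137
V_final = 20.8 + 16.3137 = 37.1137
°P = 259 − 259/1.051 = 12.5680
cells = 0.78·37.1137·12.5680

363.8282 billion cells


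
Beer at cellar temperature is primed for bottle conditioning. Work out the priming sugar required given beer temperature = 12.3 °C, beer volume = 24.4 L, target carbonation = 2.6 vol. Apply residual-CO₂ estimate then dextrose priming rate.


residual = 14.695·(0.01821 + 0.09011·e^(−0.04·T));  sugar = (target − residual)·4.0·V
residual = 14.695·(0.01821 + 0.09011·e^(−0.04·12.3)) = 1.0772
sugar = (2.6 − 1.0772)·4.0·24.4

148.6258 g


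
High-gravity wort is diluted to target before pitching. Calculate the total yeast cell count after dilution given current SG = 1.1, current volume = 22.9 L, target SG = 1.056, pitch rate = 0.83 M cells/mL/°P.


V_w = V·((SG_c−1)/(SG_t−1)−1);  °P = 259 − 259/SG_t;  cells = rate·(V+V_w)·°P
V_w = 22.9·((1.1−1)/(1.056−1)−1) = 17.9929
V_final = 22.9 + 17.9929 = 40.8929
°P = 259 − 259/1.056 = 13.7348
cells = 0.83·40.8929·13.7348

466.1755 billion cells


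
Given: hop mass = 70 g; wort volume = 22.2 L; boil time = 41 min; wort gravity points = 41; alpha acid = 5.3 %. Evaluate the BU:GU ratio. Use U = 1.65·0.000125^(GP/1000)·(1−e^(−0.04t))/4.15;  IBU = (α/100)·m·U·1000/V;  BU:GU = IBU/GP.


U = 1.65·0.000125^(41/1000)·(1−e^(−0.04·41))/4.15 = 0.2217
IBU = (5.3/100)·70·0.2217·1000/22.2 = 37.0489
BU:GU = 37.0489/41

0.9036


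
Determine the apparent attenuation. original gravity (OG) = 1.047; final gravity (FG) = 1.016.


AA = (OG − FG)/(OG − 1) · 100
AA = (1.047 − 1.016)/(1.047 − 1) · 100

65.9574 %


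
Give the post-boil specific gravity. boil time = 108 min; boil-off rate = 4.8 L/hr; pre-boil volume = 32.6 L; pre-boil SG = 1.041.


V_post = V_pre − rate·(t/60);  SG_post = 1 + (SG_pre−1)·V_pre/V_post
V_post = 32.6 − 4.8·(108/60) = 23.9600
SG_post = 1 + (1.041 − 1)·32.6/23.9600

1.0558


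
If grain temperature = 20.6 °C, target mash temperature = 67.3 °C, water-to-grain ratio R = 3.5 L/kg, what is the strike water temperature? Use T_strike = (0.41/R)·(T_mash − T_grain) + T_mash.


T_strike = (0.41/3.5)·(67.3 − 20.6) + 67.3

72.7706 °C


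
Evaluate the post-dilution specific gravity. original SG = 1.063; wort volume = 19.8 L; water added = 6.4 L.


SG_new = 1 + (SG_old − 1)·V_old/(V_old + V_water)
pts = (1.063 − 1)·1000·19.8/(19.8 + 6.4) = 47.6107
SG_new = 1 + 47.6107/1000

1.0476


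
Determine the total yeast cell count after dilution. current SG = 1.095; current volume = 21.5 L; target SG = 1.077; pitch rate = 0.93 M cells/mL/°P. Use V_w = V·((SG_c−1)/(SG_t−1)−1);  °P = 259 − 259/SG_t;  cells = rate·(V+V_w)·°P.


V_w = 21.5·((1.095−1)/(1.077−1)−1) = 5.0260
V_final = 21.5 + 5.0260 = 26.5260
°P = 259 − 259/1.077 = 18.5172
cells = 0.93·26.5260·18.5172

456.8031 billion cells


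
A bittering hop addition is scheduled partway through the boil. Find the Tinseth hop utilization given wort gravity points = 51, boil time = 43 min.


U = 1.65·0.000125^(GP/1000) · (1 − e^(−0.04·t))/4.15
bigness = 1.65·0.000125^(51/1000) = 1.0433
boil_factor = (1 − e^(−0.04·43))/4.15 = 0.1978
U = 1.0433 · 0.1978

0.2064


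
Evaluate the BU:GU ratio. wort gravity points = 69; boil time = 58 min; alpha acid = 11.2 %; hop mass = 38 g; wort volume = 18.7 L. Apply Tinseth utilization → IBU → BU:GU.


U = 1.65·0.000125^(GP/1000)·(1−e^(−0.04t))/4.15;  IBU = (α/100)·m·U·1000/V;  BU:GU = IBU/GP
U = 1.65·0.000125^(69/1000)·(1−e^(−0.04·58))/4.15 = 0.1928
IBU = (11.2/100)·38·0.1928·1000/18.7 = 43.8892
BU:GU = 43.8892/69

0.6361


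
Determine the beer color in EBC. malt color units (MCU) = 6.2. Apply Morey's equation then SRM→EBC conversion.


SRM = 1.4922·MCU^0.6859;  EBC = SRM·1.97
SRM = 1.4922·6.2^0.6859 = 5.2159
EBC = 5.2159·1.97

10.2753 EBC


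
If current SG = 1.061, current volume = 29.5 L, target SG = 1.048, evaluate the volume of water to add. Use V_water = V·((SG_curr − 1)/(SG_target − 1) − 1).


V_water = 29.5·((1.061 − 1)/(1.048 − 1) − 1)

7.9896 L


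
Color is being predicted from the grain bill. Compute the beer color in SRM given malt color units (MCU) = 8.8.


SRM = 1.4922 · MCU^0.6859
SRM = 1.4922 · 8.8^0.6859

6.6320 SRM


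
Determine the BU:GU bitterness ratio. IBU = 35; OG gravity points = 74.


BU:GU = IBU / OG_points
BU:GU = 35 / 74

0.4730


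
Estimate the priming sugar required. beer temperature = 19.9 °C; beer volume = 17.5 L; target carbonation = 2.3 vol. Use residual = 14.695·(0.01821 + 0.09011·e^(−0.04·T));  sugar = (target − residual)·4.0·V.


residual = 14.695·(0.01821 + 0.09011·e^(−0.04·19.9)) = 0.8650
sugar = (2.3 − 0.8650)·4.0·17.5

100.4523 g


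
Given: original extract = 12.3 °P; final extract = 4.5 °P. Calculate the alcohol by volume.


SG = 259/(259 − P);  ABV = (OG − FG)·131.25
OG = 259/(259 − 12.3) = 1.0499
FG = 259/(259 − 4.5) = 1.0177
ABV = (1.0499 − 1.0177)·131.25

4.2232 % ABV


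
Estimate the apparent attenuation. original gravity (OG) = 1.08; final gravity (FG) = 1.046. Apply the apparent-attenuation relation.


AA = (OG − FG)/(OG − 1) · 100
AA = (1.08 − 1.046)/(1.08 − 1) · 100

42.5000 %


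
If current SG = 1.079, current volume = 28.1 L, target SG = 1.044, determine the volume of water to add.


V_water = V·((SG_curr − 1)/(SG_target − 1) − 1)
V_water = 28.1·((1.079 − 1)/(1.044 − 1) − 1)

22.3523 L


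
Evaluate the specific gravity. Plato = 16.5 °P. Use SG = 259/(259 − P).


SG = 259/(259 − 16.5)

1.0680


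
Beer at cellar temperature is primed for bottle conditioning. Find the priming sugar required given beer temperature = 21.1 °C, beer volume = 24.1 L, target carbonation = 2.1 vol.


residual = 14.695·(0.01821 + 0.09011·e^(−0.04·T));  sugar = (target − residual)·4.0·V
residual = 14.695·(0.01821 + 0.09011·e^(−0.04·21.1)) = 0.8370
sugar = (2.1 − 0.8370)·4.0·24.1

121.7560 g


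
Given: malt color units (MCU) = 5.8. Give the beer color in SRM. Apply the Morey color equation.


SRM = 1.4922 · MCU^0.6859
SRM = 1.4922 · 5.8^0.6859

4.9827 SRM


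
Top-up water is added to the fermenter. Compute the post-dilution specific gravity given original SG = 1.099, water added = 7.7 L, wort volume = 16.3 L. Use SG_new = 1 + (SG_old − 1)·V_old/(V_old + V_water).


pts = (1.099 − 1)·1000·16.3/(16.3 + 7.7) = 67.2375
SG_new = 1 + 67.2375/1000

1.0672


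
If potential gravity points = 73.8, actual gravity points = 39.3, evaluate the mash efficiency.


efficiency = actual / potential × 100
efficiency = 39.3 / 73.8 × 100

53.2520 %


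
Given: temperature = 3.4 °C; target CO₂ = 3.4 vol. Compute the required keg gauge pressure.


psi = vols/(0.01821 + 0.09011·e^(−0.04·T)) − 14.695
psi = 3.4/(0.01821 + 0.09011·e^(−0.04·3.4)) − 14.695

20.4065 psi


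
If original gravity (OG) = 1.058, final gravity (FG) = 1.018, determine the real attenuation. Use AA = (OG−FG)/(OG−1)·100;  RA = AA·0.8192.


AA = (1.058 − 1.018)/(1.058 − 1)·100 = 68.9655
RA = 68.9655·0.8192

56.4966 %


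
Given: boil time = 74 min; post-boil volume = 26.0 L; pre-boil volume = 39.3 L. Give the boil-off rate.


rate = (V_pre − V_post) / (t_min/60)
rate = (39.3 − 26.0) / (74/60)

10.7838 L/hr


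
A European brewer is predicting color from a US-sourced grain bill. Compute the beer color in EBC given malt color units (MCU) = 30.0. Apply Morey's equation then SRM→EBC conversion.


SRM = 1.4922·MCU^0.6859;  EBC = SRM·1.97
SRM = 1.4922·30.0^0.6859 = 15.3810
EBC = 15.3810·1.97

30.3006 EBC


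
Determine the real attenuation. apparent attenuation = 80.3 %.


RA = AA · 0.8192
RA = 80.3 · 0.8192

65.7818 %


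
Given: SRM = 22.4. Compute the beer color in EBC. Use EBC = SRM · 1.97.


EBC = 22.4 · 1.97

44.1280 EBC


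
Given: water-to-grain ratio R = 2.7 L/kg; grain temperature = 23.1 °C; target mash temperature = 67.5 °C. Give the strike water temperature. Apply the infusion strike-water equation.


T_strike = (0.41/R)·(T_mash − T_grain) + T_mash
T_strike = (0.41/2.7)·(67.5 − 23.1) + 67.5

74.2422 °C


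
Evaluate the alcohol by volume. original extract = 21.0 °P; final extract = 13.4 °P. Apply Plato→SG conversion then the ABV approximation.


SG = 259/(259 − P);  ABV = (OG − FG)·131.25
OG = 259/(259 − 21.0) = 1.0882
FG = 259/(259 − 13.4) = 1.0546
ABV = (1.0882 − 1.0546)·131.25

4.4198 % ABV


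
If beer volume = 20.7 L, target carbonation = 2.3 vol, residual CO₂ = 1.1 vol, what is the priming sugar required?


sugar = (target − residual)·4.0·V
sugar = (2.3 − 1.1)·4.0·20.7

99.3600 g


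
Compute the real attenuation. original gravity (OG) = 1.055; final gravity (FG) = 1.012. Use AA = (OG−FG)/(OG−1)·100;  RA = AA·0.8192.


AA = (1.055 − 1.012)/(1.055 − 1)·100 = 78.1818
RA = 78.1818·0.8192

64.0465 %


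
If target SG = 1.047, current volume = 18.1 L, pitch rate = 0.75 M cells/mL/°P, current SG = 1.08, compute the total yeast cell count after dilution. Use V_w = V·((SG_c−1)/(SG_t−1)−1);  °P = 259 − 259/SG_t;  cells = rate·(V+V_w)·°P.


V_w = 18.1·((1.08−1)/(1.047−1)−1) = 12.7085
V_final = 18.1 + 12.7085 = 30.8085
°P = 259 − 259/1.047 = 11.6266
cells = 0.75·30.8085·11.6266

268.6476 billion cells


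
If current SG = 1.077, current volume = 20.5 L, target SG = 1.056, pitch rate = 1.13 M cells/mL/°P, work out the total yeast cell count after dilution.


V_w = V·((SG_c−1)/(SG_t−1)−1);  °P = 259 − 259/SG_t;  cells = rate·(V+V_w)·°P
V_w = 20.5·((1.077−1)/(1.056−1)−1) = 7.6875
V_final = 20.5 + 7.6875 = 28.1875
°P = 259 − 259/1.056 = 13.7348
cells = 1.13·28.1875·13.7348

437.4807 billion cells


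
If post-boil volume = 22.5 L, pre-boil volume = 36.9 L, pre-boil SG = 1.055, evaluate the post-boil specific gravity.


SG_post = 1 + (SG_pre − 1)·V_pre/V_post
pts_pre = (1.055 − 1)·1000 = 55.0000
pts_post = 55.0000·36.9/22.5 = 90.2000
SG_post = 1 + 90.2000/1000

1.0902


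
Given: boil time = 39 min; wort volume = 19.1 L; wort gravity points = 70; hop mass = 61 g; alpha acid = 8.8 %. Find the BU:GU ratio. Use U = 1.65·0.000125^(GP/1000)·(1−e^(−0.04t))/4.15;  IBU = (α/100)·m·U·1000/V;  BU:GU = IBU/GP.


U = 1.65·0.000125^(70/1000)·(1−e^(−0.04·39))/4.15 = 0.1674
IBU = (8.8/100)·61·0.1674·1000/19.1 = 47.0491
BU:GU = 47.0491/70

0.6721


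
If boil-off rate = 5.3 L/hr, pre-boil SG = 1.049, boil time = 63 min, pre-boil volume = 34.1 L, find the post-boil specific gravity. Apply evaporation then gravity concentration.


V_post = V_pre − rate·(t/60);  SG_post = 1 + (SG_pre−1)·V_pre/V_post
V_post = 34.1 − 5.3·(63/60) = 28.5350
SG_post = 1 + (1.049 − 1)·34.1/28.5350

1.0586


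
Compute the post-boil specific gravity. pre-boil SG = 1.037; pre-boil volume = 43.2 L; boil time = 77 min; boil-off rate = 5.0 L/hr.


V_post = V_pre − rate·(t/60);  SG_post = 1 + (SG_pre−1)·V_pre/V_post
V_post = 43.2 − 5.0·(77/60) = 36.7833
SG_post = 1 + (1.037 − 1)·43.2/36.7833

1.0435


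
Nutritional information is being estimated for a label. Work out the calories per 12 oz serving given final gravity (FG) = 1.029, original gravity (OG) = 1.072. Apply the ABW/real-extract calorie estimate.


ABW = (OG−FG)·131.25·0.79/FG;  °P = 259 − 259/SG (for OG→OE and FG→AE);  RE = 0.1808·OE + 0.8192·AE;  Cal = (6.9·ABW + 4·(RE−0.1))·FG·3.55
ABW = (1.072 − 1.029)·131.25·0.79/1.029 = 4.3329
OE = 259 − 259/1.072 = 17.3955 °P
AE = 259 − 259/1.029 = 7.2993 °P
RE = 0.1808·17.3955 + 0.8192·7.2993 = 9.1247 °P
Cal = (6.9·4.3329 + 4·(9.1247−0.1))·1.029·3.55

241.0798 kcal


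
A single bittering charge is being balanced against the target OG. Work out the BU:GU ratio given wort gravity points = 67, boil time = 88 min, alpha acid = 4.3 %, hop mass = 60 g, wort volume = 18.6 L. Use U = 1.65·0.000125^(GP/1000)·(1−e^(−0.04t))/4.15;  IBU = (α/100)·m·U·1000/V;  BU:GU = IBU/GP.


U = 1.65·0.000125^(67/1000)·(1−e^(−0.04·88))/4.15 = 0.2113
IBU = (4.3/100)·60·0.2113·1000/18.6 = 29.3080
BU:GU = 29.3080/67

0.4374


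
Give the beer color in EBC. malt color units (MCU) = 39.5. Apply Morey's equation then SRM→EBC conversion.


SRM = 1.4922·MCU^0.6859;  EBC = SRM·1.97
SRM = 1.4922·39.5^0.6859 = 18.5752
EBC = 18.5752·1.97

36.5931 EBC


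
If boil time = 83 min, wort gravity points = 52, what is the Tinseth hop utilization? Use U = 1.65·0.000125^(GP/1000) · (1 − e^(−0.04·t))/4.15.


bigness = 1.65·0.000125^(52/1000) = 1.0340
boil_factor = (1 − e^(−0.04·83))/4.15 = 0.2323
U = 1.0340 · 0.2323

0.2402


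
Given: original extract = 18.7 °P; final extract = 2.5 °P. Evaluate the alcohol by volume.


SG = 259/(259 − P);  ABV = (OG − FG)·131.25
OG = 259/(259 − 18.7) = 1.0778
FG = 259/(259 − 2.5) = 1.0097
ABV = (1.0778 − 1.0097)·131.25

8.9346 % ABV


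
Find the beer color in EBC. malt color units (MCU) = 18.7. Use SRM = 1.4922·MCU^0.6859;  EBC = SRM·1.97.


SRM = 1.4922·18.7^0.6859 = 11.1220
EBC = 11.1220·1.97

21.9104 EBC


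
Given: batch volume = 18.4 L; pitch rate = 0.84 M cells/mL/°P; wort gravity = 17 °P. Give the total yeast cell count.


cells (billions) = rate · V_L · °P
cells = 0.84 · 18.4 · 17

262.7520 billion cells


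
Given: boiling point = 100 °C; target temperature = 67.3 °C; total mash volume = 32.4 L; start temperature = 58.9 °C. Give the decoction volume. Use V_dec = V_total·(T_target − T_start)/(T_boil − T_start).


V_dec = 32.4·(67.3 − 58.9)/(100 − 58.9)

6.6219 L


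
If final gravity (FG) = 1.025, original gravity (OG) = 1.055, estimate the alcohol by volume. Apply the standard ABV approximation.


ABV = (OG − FG) · 131.25
ABV = (1.055 − 1.025) · 131.25

3.9375 % ABV


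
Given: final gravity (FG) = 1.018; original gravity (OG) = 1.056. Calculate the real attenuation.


AA = (OG−FG)/(OG−1)·100;  RA = AA·0.8192
AA = (1.056 − 1.018)/(1.056 − 1)·100 = 67.8571
RA = 67.8571·0.8192

55.5886 %


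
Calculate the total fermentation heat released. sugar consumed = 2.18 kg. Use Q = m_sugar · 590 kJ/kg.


Q = 2.18 · 590

1286.2000 kJ


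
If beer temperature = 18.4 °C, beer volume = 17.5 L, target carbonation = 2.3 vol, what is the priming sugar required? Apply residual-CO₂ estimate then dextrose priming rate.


residual = 14.695·(0.01821 + 0.09011·e^(−0.04·T));  sugar = (target − residual)·4.0·V
residual = 14.695·(0.01821 + 0.09011·e^(−0.04·18.4)) = 0.9019
sugar = (2.3 − 0.9019)·4.0·17.5

97.8666 g


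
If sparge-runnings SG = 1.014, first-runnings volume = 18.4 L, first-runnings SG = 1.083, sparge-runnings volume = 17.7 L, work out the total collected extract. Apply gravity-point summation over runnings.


total = Σ (SG_i − 1)·1000·V_i
first = (1.083 − 1)·1000·18.4 = 1527.2000
sparge = (1.014 − 1)·1000·17.7 = 247.8000
total = 1527.2000 + 247.8000

1775.0000 gravity·L


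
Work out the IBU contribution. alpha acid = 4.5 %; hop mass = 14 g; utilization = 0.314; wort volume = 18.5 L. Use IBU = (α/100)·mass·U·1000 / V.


IBU = (4.5/100)·14·0.314·1000 / 18.5

10.6930 IBU


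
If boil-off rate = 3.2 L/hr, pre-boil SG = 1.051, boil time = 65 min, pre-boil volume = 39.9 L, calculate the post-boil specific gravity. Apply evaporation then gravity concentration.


V_post = V_pre − rate·(t/60);  SG_post = 1 + (SG_pre−1)·V_pre/V_post
V_post = 39.9 − 3.2·(65/60) = 36.4333
SG_post = 1 + (1.051 − 1)·39.9/36.4333

1.0559


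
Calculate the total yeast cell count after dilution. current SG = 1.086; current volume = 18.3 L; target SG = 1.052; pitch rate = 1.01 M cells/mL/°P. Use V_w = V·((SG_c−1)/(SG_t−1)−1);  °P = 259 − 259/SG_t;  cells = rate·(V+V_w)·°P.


V_w = 18.3·((1.086−1)/(1.052−1)−1) = 11.9654
V_final = 18.3 + 11.9654 = 30.2654
°P = 259 − 259/1.052 = 12.8023
cells = 1.01·30.2654·12.8023

391.3406 billion cells


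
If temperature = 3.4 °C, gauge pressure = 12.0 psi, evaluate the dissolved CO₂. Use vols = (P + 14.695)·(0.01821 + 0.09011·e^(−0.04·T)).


vols = (12.0 + 14.695)·(0.01821 + 0.09011·e^(−0.04·3.4))

2.5857 volumes


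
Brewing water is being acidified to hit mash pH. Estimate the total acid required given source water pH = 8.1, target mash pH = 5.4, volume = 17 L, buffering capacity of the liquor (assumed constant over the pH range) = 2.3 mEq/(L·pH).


acid = buffering capacity · (pH_source − pH_target) · V
acid = 2.3 · (8.1 − 5.4) · 17

105.5700 mEq


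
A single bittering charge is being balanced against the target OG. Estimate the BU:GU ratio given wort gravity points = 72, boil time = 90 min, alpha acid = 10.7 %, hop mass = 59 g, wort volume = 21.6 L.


U = 1.65·0.000125^(GP/1000)·(1−e^(−0.04t))/4.15;  IBU = (α/100)·m·U·1000/V;  BU:GU = IBU/GP
U = 1.65·0.000125^(72/1000)·(1−e^(−0.04·90))/4.15 = 0.2025
IBU = (10.7/100)·59·0.2025·1000/21.6 = 59.1785
BU:GU = 59.1785/72

0.8219


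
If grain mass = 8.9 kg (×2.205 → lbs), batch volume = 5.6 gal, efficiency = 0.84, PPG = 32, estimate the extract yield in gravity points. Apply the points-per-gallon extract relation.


points = lbs × PPG × eff / vol
lbs = 8.9 × 2.205 = 19.6245
points = 19.6245 × 32 × 0.84 / 5.6

94.1976 points


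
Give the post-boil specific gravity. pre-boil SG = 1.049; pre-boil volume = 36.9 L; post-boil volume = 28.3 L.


SG_post = 1 + (SG_pre − 1)·V_pre/V_post
pts_pre = (1.049 − 1)·1000 = 49.0000
pts_post = 49.0000·36.9/28.3 = 63.8905
SG_post = 1 + 63.8905/1000

1.0639


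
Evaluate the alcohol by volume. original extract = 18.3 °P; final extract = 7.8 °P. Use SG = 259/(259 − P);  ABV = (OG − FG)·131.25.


OG = 259/(259 − 18.3) = 1.0760
FG = 259/(259 − 7.8) = 1.0311
ABV = (1.0760 − 1.0311)·131.25

5.9033 % ABV


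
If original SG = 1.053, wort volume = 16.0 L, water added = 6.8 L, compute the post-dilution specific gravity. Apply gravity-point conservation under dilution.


SG_new = 1 + (SG_old − 1)·V_old/(V_old + V_water)
pts = (1.053 − 1)·1000·16.0/(16.0 + 6.8) = 37.1930
SG_new = 1 + 37.1930/1000

1.0372


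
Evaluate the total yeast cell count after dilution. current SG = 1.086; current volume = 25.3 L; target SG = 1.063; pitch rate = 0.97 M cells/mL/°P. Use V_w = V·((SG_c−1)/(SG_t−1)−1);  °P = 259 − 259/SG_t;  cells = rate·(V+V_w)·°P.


V_w = 25.3·((1.086−1)/(1.063−1)−1) = 9.2365
V_final = 25.3 + 9.2365 = 34.5365
°P = 259 − 259/1.063 = 15.3500
cells = 0.97·34.5365·15.3500

514.2298 billion cells


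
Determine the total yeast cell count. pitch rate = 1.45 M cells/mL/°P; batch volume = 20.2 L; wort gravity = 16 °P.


cells (billions) = rate · V_L · °P
cells = 1.45 · 20.2 · 16

468.6400 billion cells


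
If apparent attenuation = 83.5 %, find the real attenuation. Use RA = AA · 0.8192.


RA = 83.5 · 0.8192

68.4032 %


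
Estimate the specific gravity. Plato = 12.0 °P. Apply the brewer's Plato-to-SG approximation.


SG = 259/(259 − P)
SG = 259/(259 − 12.0)

1.0486


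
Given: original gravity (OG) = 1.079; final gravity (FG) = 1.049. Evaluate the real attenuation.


AA = (OG−FG)/(OG−1)·100;  RA = AA·0.8192
AA = (1.079 − 1.049)/(1.079 − 1)·100 = 37.9747
RA = 37.9747·0.8192

31.1089 %


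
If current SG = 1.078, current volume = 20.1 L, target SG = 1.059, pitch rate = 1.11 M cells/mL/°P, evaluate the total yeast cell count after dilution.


V_w = V·((SG_c−1)/(SG_t−1)−1);  °P = 259 − 259/SG_t;  cells = rate·(V+V_w)·°P
V_w = 20.1·((1.078−1)/(1.059−1)−1) = 6.4729
V_final = 20.1 + 6.4729 = 26.5729
°P = 259 − 259/1.059 = 14.4297
cells = 1.11·26.5729·14.4297

425.6155 billion cells


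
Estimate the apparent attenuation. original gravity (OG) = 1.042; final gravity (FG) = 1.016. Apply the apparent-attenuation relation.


AA = (OG − FG)/(OG − 1) · 100
AA = (1.042 − 1.016)/(1.042 − 1) · 100

61.9048 %


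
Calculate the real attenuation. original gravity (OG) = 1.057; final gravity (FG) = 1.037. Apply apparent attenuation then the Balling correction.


AA = (OG−FG)/(OG−1)·100;  RA = AA·0.8192
AA = (1.057 − 1.037)/(1.057 − 1)·100 = 35.0877
RA = 35.0877·0.8192

28.7439 %


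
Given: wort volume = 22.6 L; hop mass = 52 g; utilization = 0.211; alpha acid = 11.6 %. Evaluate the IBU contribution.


IBU = (α/100)·mass·U·1000 / V
IBU = (11.6/100)·52·0.211·1000 / 22.6

56.3165 IBU


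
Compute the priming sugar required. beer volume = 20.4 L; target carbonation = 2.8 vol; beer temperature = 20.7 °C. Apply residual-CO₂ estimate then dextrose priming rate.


residual = 14.695·(0.01821 + 0.09011·e^(−0.04·T));  sugar = (target − residual)·4.0·V
residual = 14.695·(0.01821 + 0.09011·e^(−0.04·20.7)) = 0.8462
sugar = (2.8 − 0.8462)·4.0·20.4

159.4339 g


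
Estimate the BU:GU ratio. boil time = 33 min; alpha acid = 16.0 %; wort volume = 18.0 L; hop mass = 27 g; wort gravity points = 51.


U = 1.65·0.000125^(GP/1000)·(1−e^(−0.04t))/4.15;  IBU = (α/100)·m·U·1000/V;  BU:GU = IBU/GP
U = 1.65·0.000125^(51/1000)·(1−e^(−0.04·33))/4.15 = 0.1842
IBU = (16.0/100)·27·0.1842·1000/18.0 = 44.2194
BU:GU = 44.2194/51

0.8670


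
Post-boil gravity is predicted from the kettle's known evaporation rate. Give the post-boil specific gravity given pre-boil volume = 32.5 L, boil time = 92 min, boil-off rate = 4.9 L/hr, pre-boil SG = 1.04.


V_post = V_pre − rate·(t/60);  SG_post = 1 + (SG_pre−1)·V_pre/V_post
V_post = 32.5 − 4.9·(92/60) = 24.9867
SG_post = 1 + (1.04 − 1)·32.5/24.9867

1.0520


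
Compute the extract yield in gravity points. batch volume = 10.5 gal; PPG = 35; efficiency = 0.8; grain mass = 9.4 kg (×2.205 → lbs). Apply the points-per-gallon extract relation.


points = lbs × PPG × eff / vol
lbs = 9.4 × 2.205 = 20.7270
points = 20.7270 × 35 × 0.8 / 10.5

55.2720 points
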